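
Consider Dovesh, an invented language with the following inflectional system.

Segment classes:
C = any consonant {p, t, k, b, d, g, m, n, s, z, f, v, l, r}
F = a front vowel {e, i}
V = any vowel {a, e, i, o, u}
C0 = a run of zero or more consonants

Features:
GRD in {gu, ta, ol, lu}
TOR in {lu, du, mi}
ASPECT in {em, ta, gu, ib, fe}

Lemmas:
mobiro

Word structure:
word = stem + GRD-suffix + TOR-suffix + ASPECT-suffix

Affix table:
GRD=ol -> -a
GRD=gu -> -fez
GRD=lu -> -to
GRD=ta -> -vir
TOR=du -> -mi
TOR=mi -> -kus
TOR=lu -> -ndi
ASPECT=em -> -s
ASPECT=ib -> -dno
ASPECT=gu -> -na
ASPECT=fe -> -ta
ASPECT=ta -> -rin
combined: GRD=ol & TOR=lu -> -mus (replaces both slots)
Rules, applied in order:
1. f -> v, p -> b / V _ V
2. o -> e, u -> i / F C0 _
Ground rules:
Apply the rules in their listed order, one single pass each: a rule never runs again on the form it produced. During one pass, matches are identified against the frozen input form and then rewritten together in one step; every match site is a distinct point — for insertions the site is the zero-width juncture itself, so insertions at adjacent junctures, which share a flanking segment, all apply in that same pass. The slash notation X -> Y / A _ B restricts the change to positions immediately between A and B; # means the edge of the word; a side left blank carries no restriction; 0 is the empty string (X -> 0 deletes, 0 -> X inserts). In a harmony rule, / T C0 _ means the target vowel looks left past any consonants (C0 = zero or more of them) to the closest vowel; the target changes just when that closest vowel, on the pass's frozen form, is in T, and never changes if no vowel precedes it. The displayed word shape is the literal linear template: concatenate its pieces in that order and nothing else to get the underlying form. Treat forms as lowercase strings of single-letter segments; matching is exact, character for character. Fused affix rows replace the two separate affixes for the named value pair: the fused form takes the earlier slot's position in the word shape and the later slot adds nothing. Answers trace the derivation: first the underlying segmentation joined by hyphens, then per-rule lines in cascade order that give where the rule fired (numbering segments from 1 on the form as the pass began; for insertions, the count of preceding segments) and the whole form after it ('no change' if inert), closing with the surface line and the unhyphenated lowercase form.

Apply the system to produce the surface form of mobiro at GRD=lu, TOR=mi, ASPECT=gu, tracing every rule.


underlying: mobiro-to-kus-na
1. f -> v, p -> b / V _ V: no change
2. o -> e, u -> i / F C0 _: fires at position(s) 6: mobiretokusna
surface: mobiretokusna


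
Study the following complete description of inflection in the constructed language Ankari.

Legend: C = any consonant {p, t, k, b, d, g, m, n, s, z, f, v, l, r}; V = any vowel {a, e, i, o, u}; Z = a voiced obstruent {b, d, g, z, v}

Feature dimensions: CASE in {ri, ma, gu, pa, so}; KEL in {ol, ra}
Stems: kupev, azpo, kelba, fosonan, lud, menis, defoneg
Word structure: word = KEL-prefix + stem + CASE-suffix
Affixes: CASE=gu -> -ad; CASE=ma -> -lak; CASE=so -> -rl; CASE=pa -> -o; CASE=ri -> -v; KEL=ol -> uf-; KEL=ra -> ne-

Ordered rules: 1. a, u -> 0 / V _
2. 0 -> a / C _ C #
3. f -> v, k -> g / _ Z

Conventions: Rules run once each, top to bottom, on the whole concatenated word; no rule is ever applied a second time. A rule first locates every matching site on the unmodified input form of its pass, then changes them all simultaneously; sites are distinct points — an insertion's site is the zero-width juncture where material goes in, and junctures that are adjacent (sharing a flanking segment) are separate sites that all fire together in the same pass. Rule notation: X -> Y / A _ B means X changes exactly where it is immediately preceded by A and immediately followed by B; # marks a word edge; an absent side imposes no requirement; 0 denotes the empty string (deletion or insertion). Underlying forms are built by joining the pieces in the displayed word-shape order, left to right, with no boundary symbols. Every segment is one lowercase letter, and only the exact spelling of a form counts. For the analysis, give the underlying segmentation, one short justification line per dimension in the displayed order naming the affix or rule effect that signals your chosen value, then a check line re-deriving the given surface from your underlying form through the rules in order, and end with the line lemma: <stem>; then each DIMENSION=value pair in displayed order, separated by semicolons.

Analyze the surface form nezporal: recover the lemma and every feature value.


underlying: ne-azpo-rl
CASE=so - signalled by the affix -rl
KEL=ra - signalled by the affix ne-
check: neazporl -> nezporl -> nezporal -> nezporal
lemma: azpo; CASE=so; KEL=ra


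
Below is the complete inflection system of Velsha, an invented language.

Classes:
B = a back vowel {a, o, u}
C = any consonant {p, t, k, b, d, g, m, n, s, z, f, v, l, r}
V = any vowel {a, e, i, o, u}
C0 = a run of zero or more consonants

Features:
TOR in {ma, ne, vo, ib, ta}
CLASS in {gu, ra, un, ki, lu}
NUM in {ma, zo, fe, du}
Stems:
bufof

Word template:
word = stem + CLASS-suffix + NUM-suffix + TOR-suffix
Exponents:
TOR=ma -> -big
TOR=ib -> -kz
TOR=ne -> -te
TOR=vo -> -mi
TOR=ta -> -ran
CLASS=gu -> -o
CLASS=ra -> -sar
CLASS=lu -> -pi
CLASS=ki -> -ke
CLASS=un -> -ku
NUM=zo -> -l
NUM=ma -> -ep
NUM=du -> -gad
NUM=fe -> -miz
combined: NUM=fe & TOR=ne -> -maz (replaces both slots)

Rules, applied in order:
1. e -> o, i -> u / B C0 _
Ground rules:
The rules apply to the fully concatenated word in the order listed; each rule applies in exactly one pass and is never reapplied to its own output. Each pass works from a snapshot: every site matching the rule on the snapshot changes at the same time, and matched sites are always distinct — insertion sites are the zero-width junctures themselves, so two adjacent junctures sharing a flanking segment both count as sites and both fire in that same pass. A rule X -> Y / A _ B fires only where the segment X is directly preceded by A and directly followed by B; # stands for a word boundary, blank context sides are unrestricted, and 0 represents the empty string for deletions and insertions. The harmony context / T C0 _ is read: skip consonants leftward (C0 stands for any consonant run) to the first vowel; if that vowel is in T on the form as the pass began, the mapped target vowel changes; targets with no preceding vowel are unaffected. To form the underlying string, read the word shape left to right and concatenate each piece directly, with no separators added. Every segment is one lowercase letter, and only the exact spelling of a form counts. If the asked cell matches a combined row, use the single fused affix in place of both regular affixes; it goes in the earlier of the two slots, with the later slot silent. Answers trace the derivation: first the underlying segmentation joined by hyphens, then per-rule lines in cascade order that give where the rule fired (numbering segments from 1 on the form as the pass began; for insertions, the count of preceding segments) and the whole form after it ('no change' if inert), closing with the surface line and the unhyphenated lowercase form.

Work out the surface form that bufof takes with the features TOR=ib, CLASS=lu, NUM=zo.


underlying: bufof-pi-l-kz
1. e -> o, i -> u / B C0 _: fires at position(s) 7: bufofpulkz
surface: bufofpulkz


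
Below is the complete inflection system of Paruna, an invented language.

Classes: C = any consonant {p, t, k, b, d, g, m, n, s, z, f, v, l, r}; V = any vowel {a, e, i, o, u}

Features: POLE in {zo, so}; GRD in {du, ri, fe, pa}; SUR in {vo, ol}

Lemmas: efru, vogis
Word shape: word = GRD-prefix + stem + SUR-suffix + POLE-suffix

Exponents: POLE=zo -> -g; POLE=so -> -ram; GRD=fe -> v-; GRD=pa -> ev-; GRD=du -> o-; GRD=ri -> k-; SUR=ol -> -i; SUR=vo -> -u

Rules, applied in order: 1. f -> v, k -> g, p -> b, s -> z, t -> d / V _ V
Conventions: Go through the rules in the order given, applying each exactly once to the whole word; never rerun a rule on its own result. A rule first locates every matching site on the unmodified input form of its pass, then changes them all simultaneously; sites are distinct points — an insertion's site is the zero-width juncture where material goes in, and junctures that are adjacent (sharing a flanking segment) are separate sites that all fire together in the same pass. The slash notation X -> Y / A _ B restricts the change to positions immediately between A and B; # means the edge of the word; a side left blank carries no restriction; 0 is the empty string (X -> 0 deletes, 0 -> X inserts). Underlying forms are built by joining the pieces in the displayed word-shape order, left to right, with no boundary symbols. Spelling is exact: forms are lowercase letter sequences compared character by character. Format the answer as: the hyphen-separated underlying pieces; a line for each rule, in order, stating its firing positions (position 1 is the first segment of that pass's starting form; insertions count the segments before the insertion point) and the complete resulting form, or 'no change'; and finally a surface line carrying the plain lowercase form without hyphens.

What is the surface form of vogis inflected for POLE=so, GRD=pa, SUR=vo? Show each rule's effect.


underlying: ev-vogis-u-ram
1. f -> v, k -> g, p -> b, s -> z, t -> d / V _ V: fires at position(s) 7: evvogizuram
surface: evvogizuram


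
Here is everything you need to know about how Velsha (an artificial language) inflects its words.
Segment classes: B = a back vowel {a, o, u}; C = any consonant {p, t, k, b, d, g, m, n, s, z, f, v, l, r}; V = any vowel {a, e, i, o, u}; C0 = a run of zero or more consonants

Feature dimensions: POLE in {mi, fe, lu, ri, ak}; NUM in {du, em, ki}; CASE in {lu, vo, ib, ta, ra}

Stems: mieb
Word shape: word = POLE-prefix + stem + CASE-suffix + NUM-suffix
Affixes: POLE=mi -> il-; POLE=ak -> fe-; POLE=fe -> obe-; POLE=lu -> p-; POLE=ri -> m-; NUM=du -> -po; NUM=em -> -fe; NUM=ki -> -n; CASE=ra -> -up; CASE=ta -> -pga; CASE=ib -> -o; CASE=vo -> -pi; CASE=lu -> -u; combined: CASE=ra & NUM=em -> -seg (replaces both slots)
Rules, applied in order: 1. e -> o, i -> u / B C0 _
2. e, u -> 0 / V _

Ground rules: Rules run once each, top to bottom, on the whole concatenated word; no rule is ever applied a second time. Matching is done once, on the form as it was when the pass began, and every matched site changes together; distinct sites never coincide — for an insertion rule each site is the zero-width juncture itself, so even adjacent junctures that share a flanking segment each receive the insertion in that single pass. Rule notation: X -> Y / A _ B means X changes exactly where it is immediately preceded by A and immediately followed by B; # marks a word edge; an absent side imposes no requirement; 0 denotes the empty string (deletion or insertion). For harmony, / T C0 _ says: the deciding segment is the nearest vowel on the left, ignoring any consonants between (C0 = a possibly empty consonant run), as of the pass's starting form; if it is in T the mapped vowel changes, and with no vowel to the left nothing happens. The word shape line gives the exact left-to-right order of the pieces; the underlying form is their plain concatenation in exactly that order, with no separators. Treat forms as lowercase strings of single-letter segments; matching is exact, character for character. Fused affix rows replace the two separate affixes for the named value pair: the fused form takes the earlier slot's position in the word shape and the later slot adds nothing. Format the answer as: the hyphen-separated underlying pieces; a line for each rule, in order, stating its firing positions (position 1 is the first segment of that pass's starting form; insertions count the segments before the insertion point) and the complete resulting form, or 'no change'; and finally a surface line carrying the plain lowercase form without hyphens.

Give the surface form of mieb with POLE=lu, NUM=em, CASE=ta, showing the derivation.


underlying: p-mieb-pga-fe
1. e -> o, i -> u / B C0 _: fires at position(s) 10: pmiebpgafo
2. e, u -> 0 / V _: fires at position(s) 4: pmibpgafo
surface: pmibpgafo


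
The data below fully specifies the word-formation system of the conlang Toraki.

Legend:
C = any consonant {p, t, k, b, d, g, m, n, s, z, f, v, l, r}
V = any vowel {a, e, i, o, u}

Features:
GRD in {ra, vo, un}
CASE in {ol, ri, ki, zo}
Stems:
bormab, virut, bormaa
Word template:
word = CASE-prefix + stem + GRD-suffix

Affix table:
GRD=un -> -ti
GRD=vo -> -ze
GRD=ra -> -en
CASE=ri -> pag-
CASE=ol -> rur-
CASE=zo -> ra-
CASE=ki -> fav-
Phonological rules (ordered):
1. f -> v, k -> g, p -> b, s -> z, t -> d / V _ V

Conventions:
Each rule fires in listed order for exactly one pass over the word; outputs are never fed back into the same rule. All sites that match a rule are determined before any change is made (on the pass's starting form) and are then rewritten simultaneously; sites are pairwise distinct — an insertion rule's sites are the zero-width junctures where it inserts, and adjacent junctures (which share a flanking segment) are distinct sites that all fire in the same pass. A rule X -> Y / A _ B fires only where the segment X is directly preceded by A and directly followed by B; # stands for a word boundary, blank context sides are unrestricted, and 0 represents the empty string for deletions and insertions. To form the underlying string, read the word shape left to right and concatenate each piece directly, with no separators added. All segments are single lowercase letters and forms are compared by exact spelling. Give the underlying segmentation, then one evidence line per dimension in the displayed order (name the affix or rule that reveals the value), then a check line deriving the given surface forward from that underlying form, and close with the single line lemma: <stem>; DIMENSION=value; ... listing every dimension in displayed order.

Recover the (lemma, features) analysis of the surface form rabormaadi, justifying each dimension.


underlying: ra-bormaa-ti
GRD=un - signalled by the affix -ti
CASE=zo - signalled by the affix ra-
check: rabormaati -> rabormaadi
lemma: bormaa; GRD=un; CASE=zo


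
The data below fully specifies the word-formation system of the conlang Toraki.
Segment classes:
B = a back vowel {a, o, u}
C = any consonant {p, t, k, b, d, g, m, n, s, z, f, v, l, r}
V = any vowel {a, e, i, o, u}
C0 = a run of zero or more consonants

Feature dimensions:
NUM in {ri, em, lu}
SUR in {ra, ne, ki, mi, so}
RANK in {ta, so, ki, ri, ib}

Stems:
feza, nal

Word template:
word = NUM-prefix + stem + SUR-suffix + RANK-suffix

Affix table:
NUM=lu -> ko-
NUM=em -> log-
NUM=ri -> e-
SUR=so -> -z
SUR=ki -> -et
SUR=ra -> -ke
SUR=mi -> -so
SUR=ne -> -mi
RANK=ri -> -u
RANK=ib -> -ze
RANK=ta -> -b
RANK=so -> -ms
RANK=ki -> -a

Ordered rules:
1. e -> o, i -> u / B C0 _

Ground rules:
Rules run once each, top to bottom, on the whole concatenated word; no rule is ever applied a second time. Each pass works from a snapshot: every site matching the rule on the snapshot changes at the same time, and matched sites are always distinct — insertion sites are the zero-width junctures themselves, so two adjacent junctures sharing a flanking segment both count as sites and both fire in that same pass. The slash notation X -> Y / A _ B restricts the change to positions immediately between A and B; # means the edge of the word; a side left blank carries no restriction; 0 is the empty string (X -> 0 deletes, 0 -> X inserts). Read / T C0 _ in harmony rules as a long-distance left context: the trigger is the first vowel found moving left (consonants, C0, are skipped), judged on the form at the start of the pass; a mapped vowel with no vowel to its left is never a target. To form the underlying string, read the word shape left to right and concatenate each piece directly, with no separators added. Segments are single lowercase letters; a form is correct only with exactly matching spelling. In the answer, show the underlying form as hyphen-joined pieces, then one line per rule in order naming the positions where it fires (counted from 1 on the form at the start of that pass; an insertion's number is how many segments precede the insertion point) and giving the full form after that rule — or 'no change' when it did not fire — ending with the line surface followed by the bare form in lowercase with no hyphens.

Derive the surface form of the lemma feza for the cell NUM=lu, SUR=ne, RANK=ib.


underlying: ko-feza-mi-ze
1. e -> o, i -> u / B C0 _: fires at position(s) 4, 8: kofozamuze
surface: kofozamuze


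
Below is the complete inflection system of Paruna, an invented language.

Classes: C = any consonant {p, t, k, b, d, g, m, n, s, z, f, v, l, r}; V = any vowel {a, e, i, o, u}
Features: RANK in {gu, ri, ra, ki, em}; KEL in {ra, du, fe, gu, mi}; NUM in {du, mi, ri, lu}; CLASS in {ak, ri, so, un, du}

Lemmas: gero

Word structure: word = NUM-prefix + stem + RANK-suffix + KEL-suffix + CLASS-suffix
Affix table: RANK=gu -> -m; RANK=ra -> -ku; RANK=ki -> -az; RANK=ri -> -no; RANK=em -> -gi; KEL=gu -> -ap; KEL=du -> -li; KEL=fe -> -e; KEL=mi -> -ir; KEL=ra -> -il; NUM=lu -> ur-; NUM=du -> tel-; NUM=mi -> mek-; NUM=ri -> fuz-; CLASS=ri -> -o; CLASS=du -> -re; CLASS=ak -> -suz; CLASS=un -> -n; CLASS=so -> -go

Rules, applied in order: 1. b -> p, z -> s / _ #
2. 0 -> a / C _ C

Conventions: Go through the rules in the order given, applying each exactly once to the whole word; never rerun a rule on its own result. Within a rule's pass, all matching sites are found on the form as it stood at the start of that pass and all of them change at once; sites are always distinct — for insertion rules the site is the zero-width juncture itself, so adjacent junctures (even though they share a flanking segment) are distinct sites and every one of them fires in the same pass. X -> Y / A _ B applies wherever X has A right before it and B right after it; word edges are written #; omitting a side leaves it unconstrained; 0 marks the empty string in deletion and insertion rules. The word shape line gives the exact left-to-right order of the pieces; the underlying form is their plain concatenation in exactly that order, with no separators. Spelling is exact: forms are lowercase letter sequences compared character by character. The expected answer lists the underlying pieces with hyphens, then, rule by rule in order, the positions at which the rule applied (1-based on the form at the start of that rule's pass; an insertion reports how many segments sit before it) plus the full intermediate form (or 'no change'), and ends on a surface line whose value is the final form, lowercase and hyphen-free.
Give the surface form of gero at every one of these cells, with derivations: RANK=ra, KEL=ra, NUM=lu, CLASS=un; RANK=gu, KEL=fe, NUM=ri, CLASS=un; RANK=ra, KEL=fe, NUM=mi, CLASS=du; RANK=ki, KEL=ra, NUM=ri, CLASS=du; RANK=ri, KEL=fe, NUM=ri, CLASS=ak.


cell RANK=ra, KEL=ra, NUM=lu, CLASS=un:
underlying: ur-gero-ku-il-n
1. b -> p, z -> s / _ #: no change
2. 0 -> a / C _ C: inserts after position(s) 2, 10: uragerokuilan
surface: uragerokuilan

cell RANK=gu, KEL=fe, NUM=ri, CLASS=un:
underlying: fuz-gero-m-e-n
1. b -> p, z -> s / _ #: no change
2. 0 -> a / C _ C: inserts after position(s) 3: fuzageromen
surface: fuzageromen

cell RANK=ra, KEL=fe, NUM=mi, CLASS=du:
underlying: mek-gero-ku-e-re
1. b -> p, z -> s / _ #: no change
2. 0 -> a / C _ C: inserts after position(s) 3: mekagerokuere
surface: mekagerokuere

cell RANK=ki, KEL=ra, NUM=ri, CLASS=du:
underlying: fuz-gero-az-il-re
1. b -> p, z -> s / _ #: no change
2. 0 -> a / C _ C: inserts after position(s) 3, 11: fuzageroazilare
surface: fuzageroazilare

cell RANK=ri, KEL=fe, NUM=ri, CLASS=ak:
underlying: fuz-gero-no-e-suz
1. b -> p, z -> s / _ #: fires at position(s) 13: fuzgeronoesus
2. 0 -> a / C _ C: inserts after position(s) 3: fuzageronoesus
surface: fuzageronoesus


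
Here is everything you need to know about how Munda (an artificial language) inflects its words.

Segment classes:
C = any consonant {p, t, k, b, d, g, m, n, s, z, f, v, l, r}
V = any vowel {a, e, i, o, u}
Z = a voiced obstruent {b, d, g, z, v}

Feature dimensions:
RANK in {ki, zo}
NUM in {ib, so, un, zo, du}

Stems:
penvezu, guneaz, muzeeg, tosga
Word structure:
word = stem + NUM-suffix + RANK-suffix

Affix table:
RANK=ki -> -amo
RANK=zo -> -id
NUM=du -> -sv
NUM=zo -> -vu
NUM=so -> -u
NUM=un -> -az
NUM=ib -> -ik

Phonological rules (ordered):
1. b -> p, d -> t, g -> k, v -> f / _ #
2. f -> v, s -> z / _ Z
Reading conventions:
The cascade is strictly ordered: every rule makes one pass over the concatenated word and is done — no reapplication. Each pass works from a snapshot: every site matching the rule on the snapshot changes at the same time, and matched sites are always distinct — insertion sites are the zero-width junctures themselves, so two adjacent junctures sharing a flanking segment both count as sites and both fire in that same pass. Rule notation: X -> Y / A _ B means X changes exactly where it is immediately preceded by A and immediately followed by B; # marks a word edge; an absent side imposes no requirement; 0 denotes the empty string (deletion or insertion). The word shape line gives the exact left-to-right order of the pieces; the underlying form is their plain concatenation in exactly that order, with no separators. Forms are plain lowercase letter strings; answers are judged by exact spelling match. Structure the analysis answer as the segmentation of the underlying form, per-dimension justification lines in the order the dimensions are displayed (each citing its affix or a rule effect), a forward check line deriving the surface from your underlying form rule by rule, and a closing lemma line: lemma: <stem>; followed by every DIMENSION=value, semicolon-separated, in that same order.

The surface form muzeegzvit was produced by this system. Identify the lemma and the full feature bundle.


underlying: muzeeg-sv-id
RANK=zo - signalled by the affix -id
NUM=du - signalled by the affix -sv
check: muzeegsvid -> muzeegsvit -> muzeegzvit
lemma: muzeeg; RANK=zo; NUM=du


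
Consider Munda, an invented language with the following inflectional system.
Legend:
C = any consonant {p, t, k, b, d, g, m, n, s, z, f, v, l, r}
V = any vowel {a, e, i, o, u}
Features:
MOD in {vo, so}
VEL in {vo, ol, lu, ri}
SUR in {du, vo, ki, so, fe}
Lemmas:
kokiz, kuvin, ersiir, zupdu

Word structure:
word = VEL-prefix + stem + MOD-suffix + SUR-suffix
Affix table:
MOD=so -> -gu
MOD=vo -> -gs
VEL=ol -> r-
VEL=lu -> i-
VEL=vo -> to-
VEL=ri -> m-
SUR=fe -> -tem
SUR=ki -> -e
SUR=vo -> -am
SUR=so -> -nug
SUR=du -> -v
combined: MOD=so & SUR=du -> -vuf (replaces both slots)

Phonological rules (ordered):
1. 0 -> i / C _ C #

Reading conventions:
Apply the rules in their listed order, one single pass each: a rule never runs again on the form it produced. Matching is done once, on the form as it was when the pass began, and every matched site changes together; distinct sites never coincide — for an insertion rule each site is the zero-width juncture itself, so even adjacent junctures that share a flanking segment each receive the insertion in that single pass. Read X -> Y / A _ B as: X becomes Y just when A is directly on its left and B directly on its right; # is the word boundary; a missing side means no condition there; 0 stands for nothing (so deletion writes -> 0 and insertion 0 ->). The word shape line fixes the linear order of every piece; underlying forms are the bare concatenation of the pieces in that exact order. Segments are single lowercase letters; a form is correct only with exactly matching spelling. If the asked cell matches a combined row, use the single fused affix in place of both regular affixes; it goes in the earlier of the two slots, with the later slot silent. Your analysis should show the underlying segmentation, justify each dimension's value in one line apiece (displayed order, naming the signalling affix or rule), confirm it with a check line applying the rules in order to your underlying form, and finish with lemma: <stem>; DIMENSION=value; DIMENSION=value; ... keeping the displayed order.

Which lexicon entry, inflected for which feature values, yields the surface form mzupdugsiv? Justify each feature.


underlying: m-zupdu-gs-v
MOD=vo - signalled by the affix -gs
VEL=ri - signalled by the affix m-
SUR=du - signalled by the affix -v
check: mzupdugsv -> mzupdugsiv
lemma: zupdu; MOD=vo; VEL=ri; SUR=du


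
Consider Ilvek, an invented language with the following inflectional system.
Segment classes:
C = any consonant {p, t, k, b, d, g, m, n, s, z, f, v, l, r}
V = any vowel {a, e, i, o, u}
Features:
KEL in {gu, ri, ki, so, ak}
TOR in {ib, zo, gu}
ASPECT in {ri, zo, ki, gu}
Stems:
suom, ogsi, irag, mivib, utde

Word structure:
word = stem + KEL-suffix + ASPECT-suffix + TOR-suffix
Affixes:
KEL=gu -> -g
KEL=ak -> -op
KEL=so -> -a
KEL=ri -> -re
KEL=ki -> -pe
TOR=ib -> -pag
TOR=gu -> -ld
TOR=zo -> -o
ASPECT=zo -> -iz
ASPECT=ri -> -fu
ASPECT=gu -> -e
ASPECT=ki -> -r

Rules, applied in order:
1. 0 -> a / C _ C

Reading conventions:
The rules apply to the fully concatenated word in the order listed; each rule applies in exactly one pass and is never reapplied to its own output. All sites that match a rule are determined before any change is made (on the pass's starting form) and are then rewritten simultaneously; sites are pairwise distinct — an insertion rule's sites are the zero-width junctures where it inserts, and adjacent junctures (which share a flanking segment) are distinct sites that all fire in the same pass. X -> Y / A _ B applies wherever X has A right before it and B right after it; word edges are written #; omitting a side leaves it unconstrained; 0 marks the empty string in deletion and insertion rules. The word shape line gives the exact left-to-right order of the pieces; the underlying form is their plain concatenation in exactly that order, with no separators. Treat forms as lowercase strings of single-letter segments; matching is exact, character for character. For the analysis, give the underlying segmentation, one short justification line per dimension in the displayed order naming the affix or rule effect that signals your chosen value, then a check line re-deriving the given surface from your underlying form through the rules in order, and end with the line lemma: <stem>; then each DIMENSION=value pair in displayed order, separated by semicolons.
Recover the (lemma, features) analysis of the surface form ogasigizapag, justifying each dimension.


underlying: ogsi-g-iz-pag
KEL=gu - signalled by the affix -g
TOR=ib - signalled by the affix -pag
ASPECT=zo - signalled by the affix -iz
check: ogsigizpag -> ogasigizapag
lemma: ogsi; KEL=gu; TOR=ib; ASPECT=zo


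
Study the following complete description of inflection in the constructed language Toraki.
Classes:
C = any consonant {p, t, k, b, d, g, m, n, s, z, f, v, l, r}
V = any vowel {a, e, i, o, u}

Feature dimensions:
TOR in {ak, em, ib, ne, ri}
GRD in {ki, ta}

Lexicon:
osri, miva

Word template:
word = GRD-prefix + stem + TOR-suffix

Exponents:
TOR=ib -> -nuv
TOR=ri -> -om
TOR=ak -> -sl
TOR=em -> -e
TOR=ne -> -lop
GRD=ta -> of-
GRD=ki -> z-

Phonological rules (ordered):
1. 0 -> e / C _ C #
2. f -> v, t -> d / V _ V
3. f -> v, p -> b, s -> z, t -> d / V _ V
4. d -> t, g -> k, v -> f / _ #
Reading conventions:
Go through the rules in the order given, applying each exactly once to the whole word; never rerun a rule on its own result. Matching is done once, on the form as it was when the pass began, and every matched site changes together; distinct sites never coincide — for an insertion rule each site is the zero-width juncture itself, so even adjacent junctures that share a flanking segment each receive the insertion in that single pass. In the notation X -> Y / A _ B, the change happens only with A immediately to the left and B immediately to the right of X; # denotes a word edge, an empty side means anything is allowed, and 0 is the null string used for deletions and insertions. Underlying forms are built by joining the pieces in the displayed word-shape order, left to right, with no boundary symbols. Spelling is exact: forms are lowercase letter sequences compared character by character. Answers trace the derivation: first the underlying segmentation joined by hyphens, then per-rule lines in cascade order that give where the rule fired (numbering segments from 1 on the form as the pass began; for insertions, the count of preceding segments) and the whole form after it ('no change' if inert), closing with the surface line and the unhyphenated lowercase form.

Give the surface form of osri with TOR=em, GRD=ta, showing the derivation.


underlying: of-osri-e
1. 0 -> e / C _ C #: no change
2. f -> v, t -> d / V _ V: fires at position(s) 2: ovosrie
3. f -> v, p -> b, s -> z, t -> d / V _ V: no change
4. d -> t, g -> k, v -> f / _ #: no change
surface: ovosrie


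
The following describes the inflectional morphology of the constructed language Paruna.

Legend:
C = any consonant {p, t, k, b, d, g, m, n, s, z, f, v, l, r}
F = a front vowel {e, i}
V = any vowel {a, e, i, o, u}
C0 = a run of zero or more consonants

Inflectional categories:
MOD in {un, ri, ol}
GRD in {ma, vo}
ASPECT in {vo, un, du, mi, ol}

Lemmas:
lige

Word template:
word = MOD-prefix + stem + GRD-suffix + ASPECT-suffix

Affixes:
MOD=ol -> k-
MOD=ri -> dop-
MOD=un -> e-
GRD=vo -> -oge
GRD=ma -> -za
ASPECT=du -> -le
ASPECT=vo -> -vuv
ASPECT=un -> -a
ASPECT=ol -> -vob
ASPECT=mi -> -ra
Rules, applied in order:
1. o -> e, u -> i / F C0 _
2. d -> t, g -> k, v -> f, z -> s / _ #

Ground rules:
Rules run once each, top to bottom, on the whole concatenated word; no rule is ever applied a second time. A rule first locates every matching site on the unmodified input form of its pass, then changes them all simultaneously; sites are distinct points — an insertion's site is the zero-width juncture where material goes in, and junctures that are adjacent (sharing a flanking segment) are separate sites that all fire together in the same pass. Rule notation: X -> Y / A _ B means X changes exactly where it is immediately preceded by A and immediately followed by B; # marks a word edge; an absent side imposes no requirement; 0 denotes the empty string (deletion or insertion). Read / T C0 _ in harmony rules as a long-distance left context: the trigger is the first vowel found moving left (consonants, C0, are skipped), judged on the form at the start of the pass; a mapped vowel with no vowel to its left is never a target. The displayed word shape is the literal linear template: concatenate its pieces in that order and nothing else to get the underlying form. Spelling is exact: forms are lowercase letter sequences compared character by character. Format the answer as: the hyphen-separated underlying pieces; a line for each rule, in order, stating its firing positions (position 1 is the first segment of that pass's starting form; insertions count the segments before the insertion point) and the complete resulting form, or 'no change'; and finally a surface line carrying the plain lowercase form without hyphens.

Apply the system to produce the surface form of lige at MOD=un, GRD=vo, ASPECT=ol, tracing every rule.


underlying: e-lige-oge-vob
1. o -> e, u -> i / F C0 _: fires at position(s) 6, 10: eligeegeveb
2. d -> t, g -> k, v -> f, z -> s / _ #: no change
surface: eligeegeveb


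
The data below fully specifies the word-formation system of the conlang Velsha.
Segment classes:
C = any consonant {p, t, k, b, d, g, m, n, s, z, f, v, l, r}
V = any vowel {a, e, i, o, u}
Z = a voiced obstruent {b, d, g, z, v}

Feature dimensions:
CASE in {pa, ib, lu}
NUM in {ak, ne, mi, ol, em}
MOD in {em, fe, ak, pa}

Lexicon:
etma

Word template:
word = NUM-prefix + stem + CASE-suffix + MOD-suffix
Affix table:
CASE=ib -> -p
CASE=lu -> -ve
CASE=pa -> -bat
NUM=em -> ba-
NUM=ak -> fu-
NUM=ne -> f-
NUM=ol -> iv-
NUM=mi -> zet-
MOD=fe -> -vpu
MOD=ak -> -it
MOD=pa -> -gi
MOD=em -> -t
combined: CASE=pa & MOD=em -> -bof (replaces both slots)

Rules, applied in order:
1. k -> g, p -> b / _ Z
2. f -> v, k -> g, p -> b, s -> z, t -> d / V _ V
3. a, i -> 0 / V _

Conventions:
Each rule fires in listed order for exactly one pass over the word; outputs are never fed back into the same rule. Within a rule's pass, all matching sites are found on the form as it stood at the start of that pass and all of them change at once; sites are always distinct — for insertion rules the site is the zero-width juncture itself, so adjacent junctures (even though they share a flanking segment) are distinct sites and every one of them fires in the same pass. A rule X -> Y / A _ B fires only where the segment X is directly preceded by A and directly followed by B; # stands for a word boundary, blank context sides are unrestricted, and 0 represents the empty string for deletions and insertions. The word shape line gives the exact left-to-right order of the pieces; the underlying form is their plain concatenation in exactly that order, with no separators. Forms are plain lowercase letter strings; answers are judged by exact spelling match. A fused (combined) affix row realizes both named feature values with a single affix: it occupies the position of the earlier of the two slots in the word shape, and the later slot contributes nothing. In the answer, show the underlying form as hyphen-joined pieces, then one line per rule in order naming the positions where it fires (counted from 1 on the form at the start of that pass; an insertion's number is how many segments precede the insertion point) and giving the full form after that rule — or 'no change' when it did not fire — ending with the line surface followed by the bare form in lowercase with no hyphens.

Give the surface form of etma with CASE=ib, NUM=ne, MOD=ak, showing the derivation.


underlying: f-etma-p-it
1. k -> g, p -> b / _ Z: no change
2. f -> v, k -> g, p -> b, s -> z, t -> d / V _ V: fires at position(s) 6: fetmabit
3. a, i -> 0 / V _: no change
surface: fetmabit


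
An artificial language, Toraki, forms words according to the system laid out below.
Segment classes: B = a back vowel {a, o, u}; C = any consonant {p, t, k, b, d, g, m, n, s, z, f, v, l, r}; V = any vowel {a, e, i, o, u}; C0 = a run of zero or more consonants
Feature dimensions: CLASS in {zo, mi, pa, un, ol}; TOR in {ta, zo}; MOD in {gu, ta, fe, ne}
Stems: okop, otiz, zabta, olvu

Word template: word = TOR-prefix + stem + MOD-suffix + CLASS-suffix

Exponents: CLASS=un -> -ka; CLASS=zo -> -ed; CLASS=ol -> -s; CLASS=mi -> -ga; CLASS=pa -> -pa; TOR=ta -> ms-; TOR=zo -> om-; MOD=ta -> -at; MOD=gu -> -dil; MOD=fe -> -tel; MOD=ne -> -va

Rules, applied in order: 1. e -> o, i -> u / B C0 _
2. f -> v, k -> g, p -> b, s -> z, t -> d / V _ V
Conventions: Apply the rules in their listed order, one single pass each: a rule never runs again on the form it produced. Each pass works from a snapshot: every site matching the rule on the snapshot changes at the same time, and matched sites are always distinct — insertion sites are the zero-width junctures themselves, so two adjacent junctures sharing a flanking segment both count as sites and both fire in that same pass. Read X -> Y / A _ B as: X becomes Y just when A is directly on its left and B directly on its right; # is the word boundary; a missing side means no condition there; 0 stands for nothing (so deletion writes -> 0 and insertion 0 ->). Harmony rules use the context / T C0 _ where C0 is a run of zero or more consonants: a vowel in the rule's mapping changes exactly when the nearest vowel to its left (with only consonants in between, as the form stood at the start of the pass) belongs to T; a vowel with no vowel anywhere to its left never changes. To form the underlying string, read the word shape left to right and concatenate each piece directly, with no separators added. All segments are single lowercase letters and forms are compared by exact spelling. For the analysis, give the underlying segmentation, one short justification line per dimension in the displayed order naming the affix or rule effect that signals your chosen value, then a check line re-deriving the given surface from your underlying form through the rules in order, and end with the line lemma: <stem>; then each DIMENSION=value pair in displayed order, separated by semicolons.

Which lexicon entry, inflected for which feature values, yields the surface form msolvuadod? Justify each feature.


underlying: ms-olvu-at-ed
CLASS=zo - signalled by the affix -ed
TOR=ta - signalled by the affix ms-
MOD=ta - signalled by the affix -at
check: msolvuated -> msolvuatod -> msolvuadod
lemma: olvu; CLASS=zo; TOR=ta; MOD=ta


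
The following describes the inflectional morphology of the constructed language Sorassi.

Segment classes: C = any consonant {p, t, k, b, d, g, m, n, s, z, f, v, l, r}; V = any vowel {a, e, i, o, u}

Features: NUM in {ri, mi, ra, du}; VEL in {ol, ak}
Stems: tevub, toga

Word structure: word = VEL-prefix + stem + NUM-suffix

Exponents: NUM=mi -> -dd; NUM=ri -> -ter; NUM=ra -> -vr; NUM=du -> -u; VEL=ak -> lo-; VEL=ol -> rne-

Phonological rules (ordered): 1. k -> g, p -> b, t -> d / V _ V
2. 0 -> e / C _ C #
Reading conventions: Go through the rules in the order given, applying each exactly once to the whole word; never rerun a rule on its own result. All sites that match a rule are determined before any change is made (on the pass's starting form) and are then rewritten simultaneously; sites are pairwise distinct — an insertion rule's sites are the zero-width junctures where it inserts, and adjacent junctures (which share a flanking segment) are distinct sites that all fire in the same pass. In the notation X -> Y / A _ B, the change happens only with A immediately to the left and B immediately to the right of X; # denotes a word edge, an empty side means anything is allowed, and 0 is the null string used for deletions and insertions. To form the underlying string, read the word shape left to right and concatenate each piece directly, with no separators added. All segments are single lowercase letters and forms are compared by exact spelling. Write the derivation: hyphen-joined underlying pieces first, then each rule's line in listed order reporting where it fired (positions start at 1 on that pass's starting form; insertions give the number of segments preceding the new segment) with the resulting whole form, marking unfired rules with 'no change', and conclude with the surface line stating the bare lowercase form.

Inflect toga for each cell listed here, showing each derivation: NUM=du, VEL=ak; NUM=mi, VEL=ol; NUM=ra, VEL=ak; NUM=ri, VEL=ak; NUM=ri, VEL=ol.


cell NUM=du, VEL=ak:
underlying: lo-toga-u
1. k -> g, p -> b, t -> d / V _ V: fires at position(s) 3: lodogau
2. 0 -> e / C _ C #: no change
surface: lodogau

cell NUM=mi, VEL=ol:
underlying: rne-toga-dd
1. k -> g, p -> b, t -> d / V _ V: fires at position(s) 4: rnedogadd
2. 0 -> e / C _ C #: inserts after position(s) 8: rnedogaded
surface: rnedogaded

cell NUM=ra, VEL=ak:
underlying: lo-toga-vr
1. k -> g, p -> b, t -> d / V _ V: fires at position(s) 3: lodogavr
2. 0 -> e / C _ C #: inserts after position(s) 7: lodogaver
surface: lodogaver

cell NUM=ri, VEL=ak:
underlying: lo-toga-ter
1. k -> g, p -> b, t -> d / V _ V: fires at position(s) 3, 7: lodogader
2. 0 -> e / C _ C #: no change
surface: lodogader

cell NUM=ri, VEL=ol:
underlying: rne-toga-ter
1. k -> g, p -> b, t -> d / V _ V: fires at position(s) 4, 8: rnedogader
2. 0 -> e / C _ C #: no change
surface: rnedogader


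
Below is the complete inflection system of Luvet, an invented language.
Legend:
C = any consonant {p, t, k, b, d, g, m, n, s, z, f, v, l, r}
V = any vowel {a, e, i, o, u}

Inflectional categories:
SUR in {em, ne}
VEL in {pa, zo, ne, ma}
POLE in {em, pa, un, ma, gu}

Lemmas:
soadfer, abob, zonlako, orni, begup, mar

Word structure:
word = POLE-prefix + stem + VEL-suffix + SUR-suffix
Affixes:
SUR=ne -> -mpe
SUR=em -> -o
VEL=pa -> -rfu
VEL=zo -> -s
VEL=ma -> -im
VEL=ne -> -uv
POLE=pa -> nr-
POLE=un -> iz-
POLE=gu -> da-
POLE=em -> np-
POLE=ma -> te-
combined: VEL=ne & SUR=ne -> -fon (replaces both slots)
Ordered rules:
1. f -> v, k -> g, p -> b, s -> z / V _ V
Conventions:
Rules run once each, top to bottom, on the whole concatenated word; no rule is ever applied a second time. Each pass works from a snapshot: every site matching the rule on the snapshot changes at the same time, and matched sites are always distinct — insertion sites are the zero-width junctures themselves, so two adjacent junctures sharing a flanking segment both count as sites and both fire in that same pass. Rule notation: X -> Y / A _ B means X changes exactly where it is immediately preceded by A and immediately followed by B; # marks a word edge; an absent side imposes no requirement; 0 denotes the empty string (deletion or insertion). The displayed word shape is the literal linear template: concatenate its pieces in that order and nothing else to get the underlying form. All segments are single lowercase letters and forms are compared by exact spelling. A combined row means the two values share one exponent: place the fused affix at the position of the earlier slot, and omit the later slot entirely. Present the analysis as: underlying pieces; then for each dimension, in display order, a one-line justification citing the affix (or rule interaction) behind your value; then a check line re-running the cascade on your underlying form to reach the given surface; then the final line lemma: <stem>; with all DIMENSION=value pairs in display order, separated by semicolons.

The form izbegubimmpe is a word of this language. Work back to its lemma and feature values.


underlying: iz-begup-im-mpe
SUR=ne - signalled by the affix -mpe
VEL=ma - signalled by the affix -im
POLE=un - signalled by the affix iz-
check: izbegupimmpe -> izbegubimmpe
lemma: begup; SUR=ne; VEL=ma; POLE=un
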